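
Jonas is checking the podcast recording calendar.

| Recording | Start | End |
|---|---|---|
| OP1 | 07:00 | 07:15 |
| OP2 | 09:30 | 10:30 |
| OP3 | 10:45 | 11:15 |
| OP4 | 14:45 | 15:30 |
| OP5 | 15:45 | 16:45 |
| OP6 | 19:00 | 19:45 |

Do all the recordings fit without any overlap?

Yes

Sorted by start: OP1, OP2, OP3, OP4, OP5, OP6.
OP2 starts after OP1 ends — done with OP1.
OP3 starts after OP2 ends — done with OP2.
OP4 starts after OP3 ends — done with OP3.
OP5 starts after OP4 ends — done with OP4.
OP6 starts after OP5 ends.
Every pair is clear; the schedule has no overlaps.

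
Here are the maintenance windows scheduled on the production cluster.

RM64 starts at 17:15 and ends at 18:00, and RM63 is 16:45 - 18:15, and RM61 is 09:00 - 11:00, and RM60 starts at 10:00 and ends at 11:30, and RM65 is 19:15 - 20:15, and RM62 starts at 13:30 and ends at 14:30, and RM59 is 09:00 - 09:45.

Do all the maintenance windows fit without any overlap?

Sorted by start: RM59, RM61, RM60, RM62, RM63, RM64, RM65.
RM61 starts before RM59 ends → RM59 and RM61 overlap.
That's a conflict, so the schedule is not conflict-free.

No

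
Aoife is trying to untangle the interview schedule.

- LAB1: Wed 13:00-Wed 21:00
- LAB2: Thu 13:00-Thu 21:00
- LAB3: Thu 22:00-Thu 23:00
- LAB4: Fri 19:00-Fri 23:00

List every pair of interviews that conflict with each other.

none

Check each pair: they overlap iff neither finishes before the other starts.
Sorted by start: LAB1, LAB2, LAB3, LAB4.
LAB2 starts after LAB1 ends, so LAB1 has no further overlaps.
LAB3 starts after LAB2 ends, so LAB2 has no further overlaps.
LAB4 starts after LAB3 ends.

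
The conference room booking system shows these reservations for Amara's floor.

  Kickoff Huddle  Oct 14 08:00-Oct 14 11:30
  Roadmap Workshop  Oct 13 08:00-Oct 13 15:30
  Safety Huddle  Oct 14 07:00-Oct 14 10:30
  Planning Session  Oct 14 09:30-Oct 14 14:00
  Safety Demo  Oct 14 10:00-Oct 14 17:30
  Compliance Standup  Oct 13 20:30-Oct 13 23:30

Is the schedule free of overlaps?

Two intervals overlap when each starts before the other ends.
Sorted by start: Roadmap Workshop, Compliance Standup, Safety Huddle, Kickoff Huddle, Planning Session, Safety Demo.
Compliance Standup starts after Roadmap Workshop ends — done with Roadmap Workshop.
Safety Huddle starts after Compliance Standup ends — done with Compliance Standup.
Kickoff Huddle starts before Safety Huddle ends → Safety Huddle and Kickoff Huddle overlap.
That's a conflict, so the schedule is not conflict-free.

No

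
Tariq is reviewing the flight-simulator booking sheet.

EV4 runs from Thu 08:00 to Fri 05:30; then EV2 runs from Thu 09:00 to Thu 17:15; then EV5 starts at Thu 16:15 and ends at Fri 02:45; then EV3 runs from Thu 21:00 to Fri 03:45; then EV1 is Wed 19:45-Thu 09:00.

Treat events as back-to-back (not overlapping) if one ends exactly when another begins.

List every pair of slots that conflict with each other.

EV1 & EV4, EV2 & EV4, EV2 & EV5, EV3 & EV4, EV3 & EV5, EV4 & EV5

Sorted by start: EV1, EV4, EV2, EV5, EV3.
EV4 starts before EV1 ends → EV1 and EV4 overlap.
EV2 starts exactly when EV1 ends (back-to-back, no overlap) — done with EV1.
EV2 starts before EV4 ends → EV4 and EV2 overlap.
EV5 starts before EV4 ends → EV4 and EV5 overlap.
EV3 starts before EV4 ends → EV4 and EV3 overlap.
EV5 starts before EV2 ends → EV2 and EV5 overlap.
EV3 starts after EV2 ends.
EV3 starts before EV5 ends → EV5 and EV3 overlap.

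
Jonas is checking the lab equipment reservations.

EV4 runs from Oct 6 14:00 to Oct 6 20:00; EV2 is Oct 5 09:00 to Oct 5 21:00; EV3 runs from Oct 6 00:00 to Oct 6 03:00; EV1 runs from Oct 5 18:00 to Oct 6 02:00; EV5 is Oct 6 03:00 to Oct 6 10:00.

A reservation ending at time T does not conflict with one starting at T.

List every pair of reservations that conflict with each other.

Check each pair: they overlap iff neither finishes before the other starts.
Sorted by start: EV2, EV1, EV3, EV5, EV4.
EV1 starts before EV2 ends → EV2 and EV1 overlap.
EV3 starts after EV2 ends, so nothing later overlaps EV2 either.
EV3 starts before EV1 ends → EV1 and EV3 overlap.
EV5 starts after EV1 ends, so nothing later overlaps EV1 either.
EV5 starts exactly when EV3 ends (back-to-back, no overlap), so nothing later overlaps EV3 either.
EV4 starts after EV5 ends.

EV1 & EV2, EV1 & EV3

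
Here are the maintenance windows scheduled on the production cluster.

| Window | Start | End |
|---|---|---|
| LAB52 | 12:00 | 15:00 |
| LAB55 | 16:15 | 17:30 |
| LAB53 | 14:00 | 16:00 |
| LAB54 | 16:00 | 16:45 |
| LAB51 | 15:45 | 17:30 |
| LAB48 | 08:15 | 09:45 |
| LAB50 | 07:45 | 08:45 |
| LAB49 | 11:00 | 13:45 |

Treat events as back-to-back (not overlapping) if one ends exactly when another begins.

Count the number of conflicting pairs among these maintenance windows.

Sorted by start: LAB50, LAB48, LAB49, LAB52, LAB53, LAB51, LAB54, LAB55.
LAB48 starts before LAB50 ends → LAB50 and LAB48 overlap.
LAB49 starts after LAB50 ends, so LAB50 has no further overlaps.
LAB49 starts after LAB48 ends, so LAB48 has no further overlaps.
LAB52 starts before LAB49 ends → LAB49 and LAB52 overlap.
LAB53 starts after LAB49 ends, so LAB49 has no further overlaps.
LAB53 starts before LAB52 ends → LAB52 and LAB53 overlap.
LAB51 starts after LAB52 ends, so LAB52 has no further overlaps.
LAB51 starts before LAB53 ends → LAB53 and LAB51 overlap.
LAB54 starts exactly when LAB53 ends (back-to-back, no overlap), so LAB53 has no further overlaps.
LAB54 starts before LAB51 ends → LAB51 and LAB54 overlap.
LAB55 starts before LAB51 ends → LAB51 and LAB55 overlap.
LAB55 starts before LAB54 ends → LAB54 and LAB55 overlap.
Overlapping pairs: LAB48 & LAB50, LAB49 & LAB52, LAB51 & LAB53, LAB51 & LAB54, LAB51 & LAB55, LAB52 & LAB53, LAB54 & LAB55 — 7 in total.

7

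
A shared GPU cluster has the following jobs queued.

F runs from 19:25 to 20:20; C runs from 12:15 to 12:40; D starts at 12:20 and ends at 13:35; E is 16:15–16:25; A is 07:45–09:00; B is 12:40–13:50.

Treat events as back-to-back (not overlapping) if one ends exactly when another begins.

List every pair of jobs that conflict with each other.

B & D, C & D

Sorted by start: A, C, D, B, E, F.
C starts after A ends; A is clear from here.
D starts before C ends → C and D overlap.
B starts exactly when C ends (back-to-back, no overlap); C is clear from here.
B starts before D ends → D and B overlap.
E starts after D ends; D is clear from here.
E starts after B ends; B is clear from here.
F starts after E ends.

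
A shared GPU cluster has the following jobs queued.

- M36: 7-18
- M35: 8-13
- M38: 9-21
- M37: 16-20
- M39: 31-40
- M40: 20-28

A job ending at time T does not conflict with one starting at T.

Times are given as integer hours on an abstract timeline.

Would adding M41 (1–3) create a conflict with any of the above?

No — it doesn't clash with anything

M36: starts 7 at or after M41 ends 3 → clear.
M35: starts 8 at or after M41 ends 3 → clear.
M38: starts 9 at or after M41 ends 3 → clear.
M37: starts 16 at or after M41 ends 3 → clear.
M40: starts 20 at or after M41 ends 3 → clear.
M39: starts 31 at or after M41 ends 3 → clear.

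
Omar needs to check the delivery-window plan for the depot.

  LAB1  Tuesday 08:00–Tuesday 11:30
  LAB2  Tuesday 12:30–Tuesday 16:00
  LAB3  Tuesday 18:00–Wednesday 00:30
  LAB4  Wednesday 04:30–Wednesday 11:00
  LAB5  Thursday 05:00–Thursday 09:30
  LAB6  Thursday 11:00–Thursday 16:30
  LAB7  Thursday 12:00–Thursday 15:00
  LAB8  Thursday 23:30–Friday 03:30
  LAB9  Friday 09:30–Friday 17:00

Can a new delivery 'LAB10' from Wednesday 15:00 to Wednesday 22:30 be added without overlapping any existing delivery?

Yes — the slot is free

LAB1: ends Tuesday 11:30 at or before LAB10 starts Wednesday 15:00 → clear.
LAB2: ends Tuesday 16:00 at or before LAB10 starts Wednesday 15:00 → clear.
LAB3: ends Wednesday 00:30 at or before LAB10 starts Wednesday 15:00 → clear.
LAB4: ends Wednesday 11:00 at or before LAB10 starts Wednesday 15:00 → clear.
LAB5: starts Thursday 05:00 at or after LAB10 ends Wednesday 22:30 → clear.
LAB6: starts Thursday 11:00 at or after LAB10 ends Wednesday 22:30 → clear.
LAB7: starts Thursday 12:00 at or after LAB10 ends Wednesday 22:30 → clear.
LAB8: starts Thursday 23:30 at or after LAB10 ends Wednesday 22:30 → clear.
LAB9: starts Friday 09:30 at or after LAB10 ends Wednesday 22:30 → clear.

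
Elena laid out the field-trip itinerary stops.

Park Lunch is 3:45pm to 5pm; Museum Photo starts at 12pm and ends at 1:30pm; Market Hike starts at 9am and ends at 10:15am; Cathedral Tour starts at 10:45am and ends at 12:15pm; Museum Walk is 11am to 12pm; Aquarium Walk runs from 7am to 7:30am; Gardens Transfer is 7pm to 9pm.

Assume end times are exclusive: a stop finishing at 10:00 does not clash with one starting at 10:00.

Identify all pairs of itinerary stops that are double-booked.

Sorted by start: Aquarium Walk, Market Hike, Cathedral Tour, Museum Walk, Museum Photo, Park Lunch, Gardens Transfer.
Market Hike starts after Aquarium Walk ends, so nothing later overlaps Aquarium Walk either.
Cathedral Tour starts after Market Hike ends, so nothing later overlaps Market Hike either.
Museum Walk starts before Cathedral Tour ends → Cathedral Tour and Museum Walk overlap.
Museum Photo starts before Cathedral Tour ends → Cathedral Tour and Museum Photo overlap.
Park Lunch starts after Cathedral Tour ends, so nothing later overlaps Cathedral Tour either.
Museum Photo starts exactly when Museum Walk ends (back-to-back, no overlap), so nothing later overlaps Museum Walk either.
Park Lunch starts after Museum Photo ends, so nothing later overlaps Museum Photo either.
Gardens Transfer starts after Park Lunch ends.

Cathedral Tour & Museum Photo, Cathedral Tour & Museum Walk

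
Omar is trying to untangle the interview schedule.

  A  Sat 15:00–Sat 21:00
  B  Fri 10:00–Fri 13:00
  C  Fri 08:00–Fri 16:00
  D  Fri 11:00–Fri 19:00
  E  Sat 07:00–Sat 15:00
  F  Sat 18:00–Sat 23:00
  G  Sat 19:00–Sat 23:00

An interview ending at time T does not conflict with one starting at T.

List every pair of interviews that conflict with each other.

Sorted by start: C, B, D, E, A, F, G.
B starts before C ends → C and B overlap.
D starts before C ends → C and D overlap.
E starts after C ends — done with C.
D starts before B ends → B and D overlap.
E starts after B ends — done with B.
E starts after D ends — done with D.
A starts exactly when E ends (back-to-back, no overlap) — done with E.
F starts before A ends → A and F overlap.
G starts before A ends → A and G overlap.
G starts before F ends → F and G overlap.

A & F, A & G, B & C, B & D, C & D, F & G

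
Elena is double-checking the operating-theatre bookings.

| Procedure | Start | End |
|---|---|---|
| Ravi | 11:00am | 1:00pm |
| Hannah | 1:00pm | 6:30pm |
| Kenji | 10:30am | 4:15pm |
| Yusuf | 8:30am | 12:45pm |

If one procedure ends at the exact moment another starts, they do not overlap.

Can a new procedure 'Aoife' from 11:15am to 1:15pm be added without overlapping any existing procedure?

No — it overlaps Hannah, Kenji, Ravi, Yusuf

Yusuf: starts 8:30am before Aoife ends 1:15pm, and ends 12:45pm after Aoife starts 11:15am → overlap.
Kenji: starts 10:30am before Aoife ends 1:15pm, and ends 4:15pm after Aoife starts 11:15am → overlap.
Ravi: starts 11:00am before Aoife ends 1:15pm, and ends 1:00pm after Aoife starts 11:15am → overlap.
Hannah: starts 1:00pm before Aoife ends 1:15pm, and ends 6:30pm after Aoife starts 11:15am → overlap.
Aoife overlaps Ravi, Kenji, Yusuf, Hannah.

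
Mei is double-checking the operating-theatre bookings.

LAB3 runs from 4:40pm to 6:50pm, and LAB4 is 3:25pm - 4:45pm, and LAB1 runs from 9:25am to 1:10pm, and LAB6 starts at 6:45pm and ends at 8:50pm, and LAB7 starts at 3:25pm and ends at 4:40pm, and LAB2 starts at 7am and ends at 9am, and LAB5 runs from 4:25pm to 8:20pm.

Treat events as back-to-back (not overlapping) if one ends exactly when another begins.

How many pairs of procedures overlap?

7

Sorted by start: LAB2, LAB1, LAB4, LAB7, LAB5, LAB3, LAB6.
LAB1 starts after LAB2 ends — done with LAB2.
LAB4 starts after LAB1 ends — done with LAB1.
LAB7 starts before LAB4 ends → LAB4 and LAB7 overlap.
LAB5 starts before LAB4 ends → LAB4 and LAB5 overlap.
LAB3 starts before LAB4 ends → LAB4 and LAB3 overlap.
LAB6 starts after LAB4 ends.
LAB5 starts before LAB7 ends → LAB7 and LAB5 overlap.
LAB3 starts exactly when LAB7 ends (back-to-back, no overlap) — done with LAB7.
LAB3 starts before LAB5 ends → LAB5 and LAB3 overlap.
LAB6 starts before LAB5 ends → LAB5 and LAB6 overlap.
LAB6 starts before LAB3 ends → LAB3 and LAB6 overlap.
Overlapping pairs: LAB3 & LAB4, LAB3 & LAB5, LAB3 & LAB6, LAB4 & LAB5, LAB4 & LAB7, LAB5 & LAB6, LAB5 & LAB7 — 7 in total.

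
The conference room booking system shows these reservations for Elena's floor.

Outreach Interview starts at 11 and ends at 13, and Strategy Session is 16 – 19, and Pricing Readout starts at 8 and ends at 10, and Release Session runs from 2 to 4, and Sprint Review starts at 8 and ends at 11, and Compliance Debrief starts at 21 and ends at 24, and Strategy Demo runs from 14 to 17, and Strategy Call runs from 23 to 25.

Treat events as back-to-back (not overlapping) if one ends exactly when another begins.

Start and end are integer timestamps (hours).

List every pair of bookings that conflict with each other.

Compliance Debrief & Strategy Call, Pricing Readout & Sprint Review, Strategy Demo & Strategy Session

Sorted by start: Release Session, Sprint Review, Pricing Readout, Outreach Interview, Strategy Demo, Strategy Session, Compliance Debrief, Strategy Call.
Sprint Review starts after Release Session ends — done with Release Session.
Pricing Readout starts before Sprint Review ends → Sprint Review and Pricing Readout overlap.
Outreach Interview starts exactly when Sprint Review ends (back-to-back, no overlap) — done with Sprint Review.
Outreach Interview starts after Pricing Readout ends — done with Pricing Readout.
Strategy Demo starts after Outreach Interview ends — done with Outreach Interview.
Strategy Session starts before Strategy Demo ends → Strategy Demo and Strategy Session overlap.
Compliance Debrief starts after Strategy Demo ends — done with Strategy Demo.
Compliance Debrief starts after Strategy Session ends — done with Strategy Session.
Strategy Call starts before Compliance Debrief ends → Compliance Debrief and Strategy Call overlap.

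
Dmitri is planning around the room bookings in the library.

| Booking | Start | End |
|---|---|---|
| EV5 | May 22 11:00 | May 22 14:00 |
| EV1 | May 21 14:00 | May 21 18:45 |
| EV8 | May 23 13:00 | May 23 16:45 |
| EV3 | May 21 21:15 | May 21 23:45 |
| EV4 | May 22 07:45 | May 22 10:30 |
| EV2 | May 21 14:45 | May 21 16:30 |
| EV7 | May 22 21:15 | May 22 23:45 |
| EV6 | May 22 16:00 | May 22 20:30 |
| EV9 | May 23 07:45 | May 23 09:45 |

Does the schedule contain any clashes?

Yes

Check each pair: they overlap iff neither finishes before the other starts.
Sorted by start: EV1, EV2, EV3, EV4, EV5, EV6, EV7, EV9, EV8.
EV2 starts before EV1 ends → EV1 and EV2 overlap.
That's a conflict, so the schedule is not conflict-free.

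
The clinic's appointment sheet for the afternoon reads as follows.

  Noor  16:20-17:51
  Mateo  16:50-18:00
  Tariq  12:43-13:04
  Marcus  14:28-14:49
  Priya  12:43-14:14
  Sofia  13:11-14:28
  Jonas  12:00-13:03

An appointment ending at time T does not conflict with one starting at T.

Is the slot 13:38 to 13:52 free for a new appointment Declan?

Jonas: ends 13:03 at or before Declan starts 13:38 → clear.
Tariq: ends 13:04 at or before Declan starts 13:38 → clear.
Priya: starts 12:43 before Declan ends 13:52, and ends 14:14 after Declan starts 13:38 → overlap.
Sofia: starts 13:11 before Declan ends 13:52, and ends 14:28 after Declan starts 13:38 → overlap.
Marcus: starts 14:28 at or after Declan ends 13:52 → clear.
Noor: starts 16:20 at or after Declan ends 13:52 → clear.
Mateo: starts 16:50 at or after Declan ends 13:52 → clear.
Declan overlaps Priya, Sofia.

No — it overlaps Priya, Sofia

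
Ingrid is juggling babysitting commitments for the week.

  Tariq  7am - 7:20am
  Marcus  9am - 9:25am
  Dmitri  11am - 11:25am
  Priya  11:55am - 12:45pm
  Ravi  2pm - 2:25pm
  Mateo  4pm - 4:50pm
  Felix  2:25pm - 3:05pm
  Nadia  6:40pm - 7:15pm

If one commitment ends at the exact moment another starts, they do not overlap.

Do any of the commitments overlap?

No

Sorted by start: Tariq, Marcus, Dmitri, Priya, Ravi, Felix, Mateo, Nadia.
Marcus starts after Tariq ends, so Tariq has no further overlaps.
Dmitri starts after Marcus ends, so Marcus has no further overlaps.
Priya starts after Dmitri ends, so Dmitri has no further overlaps.
Ravi starts after Priya ends, so Priya has no further overlaps.
Felix starts exactly when Ravi ends (back-to-back, no overlap), so Ravi has no further overlaps.
Mateo starts after Felix ends, so Felix has no further overlaps.
Nadia starts after Mateo ends.
Every pair is clear; the schedule has no overlaps.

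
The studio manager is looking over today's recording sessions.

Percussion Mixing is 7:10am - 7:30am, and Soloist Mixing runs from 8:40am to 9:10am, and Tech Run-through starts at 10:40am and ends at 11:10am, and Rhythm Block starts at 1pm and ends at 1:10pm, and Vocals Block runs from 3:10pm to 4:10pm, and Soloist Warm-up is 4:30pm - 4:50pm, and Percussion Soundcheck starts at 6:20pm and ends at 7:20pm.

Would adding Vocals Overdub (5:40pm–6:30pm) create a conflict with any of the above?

Percussion Mixing: ends 7:30am at or before Vocals Overdub starts 5:40pm → clear.
Soloist Mixing: ends 9:10am at or before Vocals Overdub starts 5:40pm → clear.
Tech Run-through: ends 11:10am at or before Vocals Overdub starts 5:40pm → clear.
Rhythm Block: ends 1:10pm at or before Vocals Overdub starts 5:40pm → clear.
Vocals Block: ends 4:10pm at or before Vocals Overdub starts 5:40pm → clear.
Soloist Warm-up: ends 4:50pm at or before Vocals Overdub starts 5:40pm → clear.
Percussion Soundcheck: starts 6:20pm before Vocals Overdub ends 6:30pm, and ends 7:20pm after Vocals Overdub starts 5:40pm → overlap.
Vocals Overdub overlaps Percussion Soundcheck.

Yes — it overlaps Percussion Soundcheck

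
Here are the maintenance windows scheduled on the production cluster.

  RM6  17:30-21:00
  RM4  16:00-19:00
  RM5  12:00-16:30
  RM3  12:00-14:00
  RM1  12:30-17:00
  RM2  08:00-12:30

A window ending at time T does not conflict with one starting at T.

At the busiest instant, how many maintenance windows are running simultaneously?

3

Sort all start/end points and keep a running count:
08:00 start RM2 → 1
12:00 start RM3 → 2
12:00 start RM5 → 3
12:30 end RM2 → 2
12:30 start RM1 → 3
14:00 end RM3 → 2
16:00 start RM4 → 3
16:30 end RM5 → 2
17:00 end RM1 → 1
17:30 start RM6 → 2
19:00 end RM4 → 1
21:00 end RM6 → 0
Peak is 3, at 12:00 (RM2, RM3, RM5).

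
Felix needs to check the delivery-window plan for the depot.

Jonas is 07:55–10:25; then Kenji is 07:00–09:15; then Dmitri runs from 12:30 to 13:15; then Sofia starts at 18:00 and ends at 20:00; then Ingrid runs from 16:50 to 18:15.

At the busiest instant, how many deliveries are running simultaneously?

Sweep the timeline, counting +1 at each start and −1 at each end (ends before starts at a tie):
07:00 start Kenji → 1
07:55 start Jonas → 2
09:15 end Kenji → 1
10:25 end Jonas → 0
12:30 start Dmitri → 1
13:15 end Dmitri → 0
16:50 start Ingrid → 1
18:00 start Sofia → 2
18:15 end Ingrid → 1
20:00 end Sofia → 0
Peak is 2, at 07:55 (Jonas, Kenji).

2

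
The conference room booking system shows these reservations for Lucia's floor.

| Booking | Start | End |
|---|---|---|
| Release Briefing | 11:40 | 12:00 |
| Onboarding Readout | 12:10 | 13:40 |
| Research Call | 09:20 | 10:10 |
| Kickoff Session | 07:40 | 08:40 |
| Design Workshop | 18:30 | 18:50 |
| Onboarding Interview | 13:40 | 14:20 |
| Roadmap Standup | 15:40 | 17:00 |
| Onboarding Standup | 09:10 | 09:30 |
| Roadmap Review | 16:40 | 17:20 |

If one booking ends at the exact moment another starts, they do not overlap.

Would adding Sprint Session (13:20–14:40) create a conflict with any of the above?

Yes — it overlaps Onboarding Interview, Onboarding Readout

Kickoff Session: ends 08:40 at or before Sprint Session starts 13:20 → clear.
Onboarding Standup: ends 09:30 at or before Sprint Session starts 13:20 → clear.
Research Call: ends 10:10 at or before Sprint Session starts 13:20 → clear.
Release Briefing: ends 12:00 at or before Sprint Session starts 13:20 → clear.
Onboarding Readout: starts 12:10 before Sprint Session ends 14:40, and ends 13:40 after Sprint Session starts 13:20 → overlap.
Onboarding Interview: starts 13:40 before Sprint Session ends 14:40, and ends 14:20 after Sprint Session starts 13:20 → overlap.
Roadmap Standup: starts 15:40 at or after Sprint Session ends 14:40 → clear.
Roadmap Review: starts 16:40 at or after Sprint Session ends 14:40 → clear.
Design Workshop: starts 18:30 at or after Sprint Session ends 14:40 → clear.
Sprint Session overlaps Onboarding Readout, Onboarding Interview.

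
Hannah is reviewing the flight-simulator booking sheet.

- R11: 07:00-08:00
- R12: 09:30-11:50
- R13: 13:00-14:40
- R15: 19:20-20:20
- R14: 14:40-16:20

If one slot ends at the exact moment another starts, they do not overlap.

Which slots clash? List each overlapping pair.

Sorted by start: R11, R12, R13, R14, R15.
R12 starts after R11 ends, so R11 has no further overlaps.
R13 starts after R12 ends, so R12 has no further overlaps.
R14 starts exactly when R13 ends (back-to-back, no overlap), so R13 has no further overlaps.
R15 starts after R14 ends.

no conflicts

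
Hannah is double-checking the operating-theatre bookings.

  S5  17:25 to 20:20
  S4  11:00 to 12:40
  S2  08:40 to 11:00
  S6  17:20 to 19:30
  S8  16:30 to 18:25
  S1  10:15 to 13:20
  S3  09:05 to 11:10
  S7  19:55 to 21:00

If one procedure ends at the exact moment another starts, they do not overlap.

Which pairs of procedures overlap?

Sorted by start: S2, S3, S1, S4, S8, S6, S5, S7.
S3 starts before S2 ends → S2 and S3 overlap.
S1 starts before S2 ends → S2 and S1 overlap.
S4 starts exactly when S2 ends (back-to-back, no overlap); S2 is clear from here.
S1 starts before S3 ends → S3 and S1 overlap.
S4 starts before S3 ends → S3 and S4 overlap.
S8 starts after S3 ends; S3 is clear from here.
S4 starts before S1 ends → S1 and S4 overlap.
S8 starts after S1 ends; S1 is clear from here.
S8 starts after S4 ends; S4 is clear from here.
S6 starts before S8 ends → S8 and S6 overlap.
S5 starts before S8 ends → S8 and S5 overlap.
S7 starts after S8 ends.
S5 starts before S6 ends → S6 and S5 overlap.
S7 starts after S6 ends.
S7 starts before S5 ends → S5 and S7 overlap.

S1 & S2, S1 & S3, S1 & S4, S2 & S3, S3 & S4, S5 & S6, S5 & S7, S5 & S8, S6 & S8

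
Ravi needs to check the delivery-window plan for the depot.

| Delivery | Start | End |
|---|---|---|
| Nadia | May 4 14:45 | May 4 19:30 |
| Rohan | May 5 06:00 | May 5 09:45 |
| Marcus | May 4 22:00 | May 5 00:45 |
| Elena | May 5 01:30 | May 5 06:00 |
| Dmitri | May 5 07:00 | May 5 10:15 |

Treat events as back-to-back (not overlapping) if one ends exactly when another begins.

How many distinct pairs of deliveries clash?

Sorted by start: Nadia, Marcus, Elena, Rohan, Dmitri.
Marcus starts after Nadia ends, so nothing later overlaps Nadia either.
Elena starts after Marcus ends, so nothing later overlaps Marcus either.
Rohan starts exactly when Elena ends (back-to-back, no overlap), so nothing later overlaps Elena either.
Dmitri starts before Rohan ends → Rohan and Dmitri overlap.
Overlapping pairs: Dmitri & Rohan — 1 in total.

1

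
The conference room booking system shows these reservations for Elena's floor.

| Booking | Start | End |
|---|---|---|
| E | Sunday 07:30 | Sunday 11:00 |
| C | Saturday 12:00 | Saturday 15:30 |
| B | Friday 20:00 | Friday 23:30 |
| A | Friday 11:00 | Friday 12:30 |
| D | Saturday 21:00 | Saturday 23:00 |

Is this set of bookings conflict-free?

Yes

Sorted by start: A, B, C, D, E.
B starts after A ends, so A has no further overlaps.
C starts after B ends, so B has no further overlaps.
D starts after C ends, so C has no further overlaps.
E starts after D ends.
Every pair is clear; the schedule has no overlaps.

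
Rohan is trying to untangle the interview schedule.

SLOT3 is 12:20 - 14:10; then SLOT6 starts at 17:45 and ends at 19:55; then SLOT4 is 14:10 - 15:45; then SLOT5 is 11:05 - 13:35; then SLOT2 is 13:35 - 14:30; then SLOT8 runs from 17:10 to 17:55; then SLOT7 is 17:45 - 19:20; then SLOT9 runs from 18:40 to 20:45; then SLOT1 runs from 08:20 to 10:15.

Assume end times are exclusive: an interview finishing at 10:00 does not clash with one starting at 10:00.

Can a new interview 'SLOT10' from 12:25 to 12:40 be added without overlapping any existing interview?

SLOT1: ends 10:15 at or before SLOT10 starts 12:25 → clear.
SLOT5: starts 11:05 before SLOT10 ends 12:40, and ends 13:35 after SLOT10 starts 12:25 → overlap.
SLOT3: starts 12:20 before SLOT10 ends 12:40, and ends 14:10 after SLOT10 starts 12:25 → overlap.
SLOT2: starts 13:35 at or after SLOT10 ends 12:40 → clear.
SLOT4: starts 14:10 at or after SLOT10 ends 12:40 → clear.
SLOT8: starts 17:10 at or after SLOT10 ends 12:40 → clear.
SLOT6: starts 17:45 at or after SLOT10 ends 12:40 → clear.
SLOT7: starts 17:45 at or after SLOT10 ends 12:40 → clear.
SLOT9: starts 18:40 at or after SLOT10 ends 12:40 → clear.
SLOT10 overlaps SLOT3, SLOT5.

No — it overlaps SLOT3, SLOT5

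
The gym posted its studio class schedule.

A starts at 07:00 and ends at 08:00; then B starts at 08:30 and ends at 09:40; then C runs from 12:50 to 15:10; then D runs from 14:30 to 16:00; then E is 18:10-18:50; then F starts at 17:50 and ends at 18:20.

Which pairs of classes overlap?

C & D, E & F

Check each pair: they overlap iff neither finishes before the other starts.
Sorted by start: A, B, C, D, F, E.
B starts after A ends — done with A.
C starts after B ends — done with B.
D starts before C ends → C and D overlap.
F starts after C ends — done with C.
F starts after D ends — done with D.
E starts before F ends → F and E overlap.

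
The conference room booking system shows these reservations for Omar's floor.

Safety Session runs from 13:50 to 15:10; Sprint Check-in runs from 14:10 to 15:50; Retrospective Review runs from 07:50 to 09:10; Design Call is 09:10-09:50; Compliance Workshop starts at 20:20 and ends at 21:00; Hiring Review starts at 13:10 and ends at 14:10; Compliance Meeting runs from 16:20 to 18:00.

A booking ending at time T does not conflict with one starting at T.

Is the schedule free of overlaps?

Sorted by start: Retrospective Review, Design Call, Hiring Review, Safety Session, Sprint Check-in, Compliance Meeting, Compliance Workshop.
Design Call starts exactly when Retrospective Review ends (back-to-back, no overlap), so nothing later overlaps Retrospective Review either.
Hiring Review starts after Design Call ends, so nothing later overlaps Design Call either.
Safety Session starts before Hiring Review ends → Hiring Review and Safety Session overlap.
That's a conflict, so the schedule is not conflict-free.

No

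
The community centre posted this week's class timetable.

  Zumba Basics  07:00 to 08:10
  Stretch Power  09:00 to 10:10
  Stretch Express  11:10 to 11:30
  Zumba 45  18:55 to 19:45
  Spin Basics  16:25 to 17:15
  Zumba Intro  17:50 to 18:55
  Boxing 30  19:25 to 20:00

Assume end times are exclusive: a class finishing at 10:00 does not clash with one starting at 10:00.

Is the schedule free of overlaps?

No

Sorted by start: Zumba Basics, Stretch Power, Stretch Express, Spin Basics, Zumba Intro, Zumba 45, Boxing 30.
Stretch Power starts after Zumba Basics ends — done with Zumba Basics.
Stretch Express starts after Stretch Power ends — done with Stretch Power.
Spin Basics starts after Stretch Express ends — done with Stretch Express.
Zumba Intro starts after Spin Basics ends — done with Spin Basics.
Zumba 45 starts exactly when Zumba Intro ends (back-to-back, no overlap) — done with Zumba Intro.
Boxing 30 starts before Zumba 45 ends → Zumba 45 and Boxing 30 overlap.
That's a conflict, so the schedule is not conflict-free.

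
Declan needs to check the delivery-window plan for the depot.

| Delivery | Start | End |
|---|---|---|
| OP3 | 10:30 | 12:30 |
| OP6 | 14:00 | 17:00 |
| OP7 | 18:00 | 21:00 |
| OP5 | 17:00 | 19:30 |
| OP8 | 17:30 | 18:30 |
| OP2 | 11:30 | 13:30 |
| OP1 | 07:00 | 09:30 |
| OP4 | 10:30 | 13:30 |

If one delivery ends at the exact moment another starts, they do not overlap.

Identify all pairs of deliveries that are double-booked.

Two intervals overlap when each starts before the other ends.
Sorted by start: OP1, OP3, OP4, OP2, OP6, OP5, OP8, OP7.
OP3 starts after OP1 ends, so OP1 has no further overlaps.
OP4 starts before OP3 ends → OP3 and OP4 overlap.
OP2 starts before OP3 ends → OP3 and OP2 overlap.
OP6 starts after OP3 ends, so OP3 has no further overlaps.
OP2 starts before OP4 ends → OP4 and OP2 overlap.
OP6 starts after OP4 ends, so OP4 has no further overlaps.
OP6 starts after OP2 ends, so OP2 has no further overlaps.
OP5 starts exactly when OP6 ends (back-to-back, no overlap), so OP6 has no further overlaps.
OP8 starts before OP5 ends → OP5 and OP8 overlap.
OP7 starts before OP5 ends → OP5 and OP7 overlap.
OP7 starts before OP8 ends → OP8 and OP7 overlap.

OP2 & OP3, OP2 & OP4, OP3 & OP4, OP5 & OP7, OP5 & OP8, OP7 & OP8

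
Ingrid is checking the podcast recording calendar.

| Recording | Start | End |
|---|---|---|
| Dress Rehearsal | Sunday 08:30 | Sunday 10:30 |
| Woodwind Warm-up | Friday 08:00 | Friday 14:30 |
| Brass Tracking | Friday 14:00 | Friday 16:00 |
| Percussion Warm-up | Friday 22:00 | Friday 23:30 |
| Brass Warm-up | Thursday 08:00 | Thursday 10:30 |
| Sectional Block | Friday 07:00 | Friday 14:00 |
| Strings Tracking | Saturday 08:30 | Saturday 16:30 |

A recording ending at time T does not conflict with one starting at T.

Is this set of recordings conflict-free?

No

Check each pair: they overlap iff neither finishes before the other starts.
Sorted by start: Brass Warm-up, Sectional Block, Woodwind Warm-up, Brass Tracking, Percussion Warm-up, Strings Tracking, Dress Rehearsal.
Sectional Block starts after Brass Warm-up ends, so Brass Warm-up has no further overlaps.
Woodwind Warm-up starts before Sectional Block ends → Sectional Block and Woodwind Warm-up overlap.
That's a conflict, so the schedule is not conflict-free.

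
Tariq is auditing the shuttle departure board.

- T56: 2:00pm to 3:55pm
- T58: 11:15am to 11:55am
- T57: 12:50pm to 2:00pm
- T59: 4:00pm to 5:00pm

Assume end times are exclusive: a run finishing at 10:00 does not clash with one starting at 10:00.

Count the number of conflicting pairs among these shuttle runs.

0

Two intervals overlap when each starts before the other ends.
Sorted by start: T58, T57, T56, T59.
T57 starts after T58 ends; T58 is clear from here.
T56 starts exactly when T57 ends (back-to-back, no overlap); T57 is clear from here.
T59 starts after T56 ends.
No pair overlaps.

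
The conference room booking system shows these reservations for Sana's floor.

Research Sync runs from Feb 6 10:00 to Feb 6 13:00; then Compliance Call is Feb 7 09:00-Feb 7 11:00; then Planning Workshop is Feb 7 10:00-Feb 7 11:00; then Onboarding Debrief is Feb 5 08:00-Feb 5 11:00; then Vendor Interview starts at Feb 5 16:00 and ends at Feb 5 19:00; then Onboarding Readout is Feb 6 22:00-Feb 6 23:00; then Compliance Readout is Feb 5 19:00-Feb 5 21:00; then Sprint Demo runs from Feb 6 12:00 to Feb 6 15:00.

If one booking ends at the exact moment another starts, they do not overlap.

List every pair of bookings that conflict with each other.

Compliance Call & Planning Workshop, Research Sync & Sprint Demo

Check each pair: they overlap iff neither finishes before the other starts.
Sorted by start: Onboarding Debrief, Vendor Interview, Compliance Readout, Research Sync, Sprint Demo, Onboarding Readout, Compliance Call, Planning Workshop.
Vendor Interview starts after Onboarding Debrief ends, so Onboarding Debrief has no further overlaps.
Compliance Readout starts exactly when Vendor Interview ends (back-to-back, no overlap), so Vendor Interview has no further overlaps.
Research Sync starts after Compliance Readout ends, so Compliance Readout has no further overlaps.
Sprint Demo starts before Research Sync ends → Research Sync and Sprint Demo overlap.
Onboarding Readout starts after Research Sync ends, so Research Sync has no further overlaps.
Onboarding Readout starts after Sprint Demo ends, so Sprint Demo has no further overlaps.
Compliance Call starts after Onboarding Readout ends, so Onboarding Readout has no further overlaps.
Planning Workshop starts before Compliance Call ends → Compliance Call and Planning Workshop overlap.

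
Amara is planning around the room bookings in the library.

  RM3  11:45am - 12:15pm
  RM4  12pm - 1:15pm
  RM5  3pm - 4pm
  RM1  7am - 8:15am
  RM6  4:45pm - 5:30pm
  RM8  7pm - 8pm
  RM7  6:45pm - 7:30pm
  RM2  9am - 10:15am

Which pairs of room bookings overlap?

Sorted by start: RM1, RM2, RM3, RM4, RM5, RM6, RM7, RM8.
RM2 starts after RM1 ends — done with RM1.
RM3 starts after RM2 ends — done with RM2.
RM4 starts before RM3 ends → RM3 and RM4 overlap.
RM5 starts after RM3 ends — done with RM3.
RM5 starts after RM4 ends — done with RM4.
RM6 starts after RM5 ends — done with RM5.
RM7 starts after RM6 ends — done with RM6.
RM8 starts before RM7 ends → RM7 and RM8 overlap.

RM3 & RM4, RM7 & RM8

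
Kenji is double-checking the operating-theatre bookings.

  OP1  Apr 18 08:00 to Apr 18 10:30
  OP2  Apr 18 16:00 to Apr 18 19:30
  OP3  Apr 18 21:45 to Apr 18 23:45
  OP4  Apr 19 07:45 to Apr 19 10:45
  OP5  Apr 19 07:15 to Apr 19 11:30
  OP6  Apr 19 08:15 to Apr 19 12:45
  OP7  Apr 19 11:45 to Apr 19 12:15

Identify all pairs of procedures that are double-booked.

OP4 & OP5, OP4 & OP6, OP5 & OP6, OP6 & OP7

Sorted by start: OP1, OP2, OP3, OP5, OP4, OP6, OP7.
OP2 starts after OP1 ends; OP1 is clear from here.
OP3 starts after OP2 ends; OP2 is clear from here.
OP5 starts after OP3 ends; OP3 is clear from here.
OP4 starts before OP5 ends → OP5 and OP4 overlap.
OP6 starts before OP5 ends → OP5 and OP6 overlap.
OP7 starts after OP5 ends.
OP6 starts before OP4 ends → OP4 and OP6 overlap.
OP7 starts after OP4 ends.
OP7 starts before OP6 ends → OP6 and OP7 overlap.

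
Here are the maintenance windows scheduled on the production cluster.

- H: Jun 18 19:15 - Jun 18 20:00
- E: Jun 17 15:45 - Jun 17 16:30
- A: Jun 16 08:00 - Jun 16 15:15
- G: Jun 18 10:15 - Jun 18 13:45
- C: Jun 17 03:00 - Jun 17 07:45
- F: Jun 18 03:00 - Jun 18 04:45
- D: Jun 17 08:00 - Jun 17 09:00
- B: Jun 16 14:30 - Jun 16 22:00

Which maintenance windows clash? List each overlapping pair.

Sorted by start: A, B, C, D, E, F, G, H.
B starts before A ends → A and B overlap.
C starts after A ends — done with A.
C starts after B ends — done with B.
D starts after C ends — done with C.
E starts after D ends — done with D.
F starts after E ends — done with E.
G starts after F ends — done with F.
H starts after G ends.

A & B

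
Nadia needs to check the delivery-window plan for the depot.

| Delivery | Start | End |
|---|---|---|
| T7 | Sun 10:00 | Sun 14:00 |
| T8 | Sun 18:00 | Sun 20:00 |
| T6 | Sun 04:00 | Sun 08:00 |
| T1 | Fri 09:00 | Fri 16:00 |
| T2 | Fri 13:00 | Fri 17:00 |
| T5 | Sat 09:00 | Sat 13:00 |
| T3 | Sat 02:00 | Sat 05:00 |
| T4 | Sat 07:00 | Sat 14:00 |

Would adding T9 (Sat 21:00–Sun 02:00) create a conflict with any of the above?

No — it doesn't clash with anything

T1: ends Fri 16:00 at or before T9 starts Sat 21:00 → clear.
T2: ends Fri 17:00 at or before T9 starts Sat 21:00 → clear.
T3: ends Sat 05:00 at or before T9 starts Sat 21:00 → clear.
T4: ends Sat 14:00 at or before T9 starts Sat 21:00 → clear.
T5: ends Sat 13:00 at or before T9 starts Sat 21:00 → clear.
T6: starts Sun 04:00 at or after T9 ends Sun 02:00 → clear.
T7: starts Sun 10:00 at or after T9 ends Sun 02:00 → clear.
T8: starts Sun 18:00 at or after T9 ends Sun 02:00 → clear.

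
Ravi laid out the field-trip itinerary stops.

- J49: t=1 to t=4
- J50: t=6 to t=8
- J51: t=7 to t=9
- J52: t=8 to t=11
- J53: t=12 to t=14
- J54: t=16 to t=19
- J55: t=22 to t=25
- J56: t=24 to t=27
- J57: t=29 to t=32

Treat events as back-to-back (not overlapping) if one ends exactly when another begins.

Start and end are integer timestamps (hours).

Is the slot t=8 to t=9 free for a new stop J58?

No — it overlaps J51, J52

J49: ends t=4 at or before J58 starts t=8 → clear.
J50: ends t=8 at or before J58 starts t=8 → clear.
J51: starts t=7 before J58 ends t=9, and ends t=9 after J58 starts t=8 → overlap.
J52: starts t=8 before J58 ends t=9, and ends t=11 after J58 starts t=8 → overlap.
J53: starts t=12 at or after J58 ends t=9 → clear.
J54: starts t=16 at or after J58 ends t=9 → clear.
J55: starts t=22 at or after J58 ends t=9 → clear.
J56: starts t=24 at or after J58 ends t=9 → clear.
J57: starts t=29 at or after J58 ends t=9 → clear.
J58 overlaps J51, J52.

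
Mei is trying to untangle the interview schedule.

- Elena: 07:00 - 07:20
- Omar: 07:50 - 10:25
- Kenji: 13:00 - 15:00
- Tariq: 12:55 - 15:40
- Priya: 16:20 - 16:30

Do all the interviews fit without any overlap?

Sorted by start: Elena, Omar, Tariq, Kenji, Priya.
Omar starts after Elena ends; Elena is clear from here.
Tariq starts after Omar ends; Omar is clear from here.
Kenji starts before Tariq ends → Tariq and Kenji overlap.
That's a conflict, so the schedule is not conflict-free.

No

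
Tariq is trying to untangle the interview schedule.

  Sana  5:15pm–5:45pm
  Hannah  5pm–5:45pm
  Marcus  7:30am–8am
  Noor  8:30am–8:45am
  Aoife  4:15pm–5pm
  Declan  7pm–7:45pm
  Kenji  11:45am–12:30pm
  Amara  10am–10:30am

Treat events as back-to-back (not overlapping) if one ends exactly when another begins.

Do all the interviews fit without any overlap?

No

Sorted by start: Marcus, Noor, Amara, Kenji, Aoife, Hannah, Sana, Declan.
Noor starts after Marcus ends, so nothing later overlaps Marcus either.
Amara starts after Noor ends, so nothing later overlaps Noor either.
Kenji starts after Amara ends, so nothing later overlaps Amara either.
Aoife starts after Kenji ends, so nothing later overlaps Kenji either.
Hannah starts exactly when Aoife ends (back-to-back, no overlap), so nothing later overlaps Aoife either.
Sana starts before Hannah ends → Hannah and Sana overlap.
That's a conflict, so the schedule is not conflict-free.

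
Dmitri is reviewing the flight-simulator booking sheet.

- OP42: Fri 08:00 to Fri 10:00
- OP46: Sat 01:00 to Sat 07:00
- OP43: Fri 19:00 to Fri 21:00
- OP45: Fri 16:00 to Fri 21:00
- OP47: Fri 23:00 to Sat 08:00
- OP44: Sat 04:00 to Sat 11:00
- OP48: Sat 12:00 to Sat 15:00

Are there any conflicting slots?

Sorted by start: OP42, OP45, OP43, OP47, OP46, OP44, OP48.
OP45 starts after OP42 ends; OP42 is clear from here.
OP43 starts before OP45 ends → OP45 and OP43 overlap.
That's a conflict, so the schedule is not conflict-free.

Yes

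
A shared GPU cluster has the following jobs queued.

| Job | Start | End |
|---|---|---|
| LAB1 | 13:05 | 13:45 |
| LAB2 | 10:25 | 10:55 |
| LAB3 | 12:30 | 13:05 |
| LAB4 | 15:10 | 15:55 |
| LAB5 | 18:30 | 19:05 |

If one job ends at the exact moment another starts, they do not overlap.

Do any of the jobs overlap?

No

Sorted by start: LAB2, LAB3, LAB1, LAB4, LAB5.
LAB3 starts after LAB2 ends; LAB2 is clear from here.
LAB1 starts exactly when LAB3 ends (back-to-back, no overlap); LAB3 is clear from here.
LAB4 starts after LAB1 ends; LAB1 is clear from here.
LAB5 starts after LAB4 ends.
Every pair is clear; the schedule has no overlaps.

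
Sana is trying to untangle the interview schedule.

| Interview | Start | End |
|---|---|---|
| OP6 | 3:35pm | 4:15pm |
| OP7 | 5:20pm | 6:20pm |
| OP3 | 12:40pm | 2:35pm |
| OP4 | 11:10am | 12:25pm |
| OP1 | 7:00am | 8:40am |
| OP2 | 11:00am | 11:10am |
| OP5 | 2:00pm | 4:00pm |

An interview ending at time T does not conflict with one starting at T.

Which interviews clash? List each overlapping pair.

OP3 & OP5, OP5 & OP6

Sorted by start: OP1, OP2, OP4, OP3, OP5, OP6, OP7.
OP2 starts after OP1 ends; OP1 is clear from here.
OP4 starts exactly when OP2 ends (back-to-back, no overlap); OP2 is clear from here.
OP3 starts after OP4 ends; OP4 is clear from here.
OP5 starts before OP3 ends → OP3 and OP5 overlap.
OP6 starts after OP3 ends; OP3 is clear from here.
OP6 starts before OP5 ends → OP5 and OP6 overlap.
OP7 starts after OP5 ends.
OP7 starts after OP6 ends.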